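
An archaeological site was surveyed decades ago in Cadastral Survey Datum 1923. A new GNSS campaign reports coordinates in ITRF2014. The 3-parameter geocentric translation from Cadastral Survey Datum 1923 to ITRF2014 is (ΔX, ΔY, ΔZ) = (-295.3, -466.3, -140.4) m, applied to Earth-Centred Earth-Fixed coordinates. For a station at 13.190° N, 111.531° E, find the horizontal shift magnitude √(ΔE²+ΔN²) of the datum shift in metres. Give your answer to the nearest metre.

450 m

The local east axis at (φ, λ) is (−sin λ, cos λ, 0), so ΔE = −sin(111.531°)·(-295.3) + cos(111.531°)·(-466.3) = 445.83 m.
The local north axis is (−sin φ cos λ, −sin φ sin λ, cos φ), giving ΔN = -24.729 + 98.976 − 136.696 = -62.45 m.
Horizontal magnitude = √(ΔE² + ΔN²) = √(445.83² + (-62.45)²) = 450.18 m.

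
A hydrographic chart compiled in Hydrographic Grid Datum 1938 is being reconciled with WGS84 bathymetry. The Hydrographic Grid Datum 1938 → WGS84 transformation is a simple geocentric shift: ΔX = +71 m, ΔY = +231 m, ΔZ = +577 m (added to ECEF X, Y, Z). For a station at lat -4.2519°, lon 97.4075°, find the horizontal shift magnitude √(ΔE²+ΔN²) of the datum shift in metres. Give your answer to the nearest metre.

600 m

At φ = -4.2519°, λ = 97.4075°: sin φ = -0.074142, cos φ = 0.997248, sin λ = 0.991654, cos λ = -0.128925.
ΔE = −sin λ·ΔX + cos λ·ΔY = −(0.991654)·(71) + (-0.128925)·(231) = -100.19 m.
ΔN = −sin φ cos λ·ΔX − sin φ sin λ·ΔY + cos φ·ΔZ = −(-0.074142)(-0.128925)(71) − (-0.074142)(0.991654)(231) + (0.997248)(577) = 591.72 m.
Horizontal magnitude = √(ΔE² + ΔN²) = √((-100.19)² + 591.72²) = 600.14 m.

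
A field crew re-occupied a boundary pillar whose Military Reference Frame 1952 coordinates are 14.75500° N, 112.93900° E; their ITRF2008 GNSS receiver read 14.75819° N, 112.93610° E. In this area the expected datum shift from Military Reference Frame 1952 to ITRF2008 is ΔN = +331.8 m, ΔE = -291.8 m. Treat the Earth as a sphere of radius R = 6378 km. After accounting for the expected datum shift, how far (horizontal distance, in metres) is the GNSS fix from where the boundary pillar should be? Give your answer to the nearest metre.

Observed coordinate differences: Δφ = +0.00319°, Δλ = -0.00290°.
Converting to metres (1° lat = 111317 m, cos φ = 0.967024): observed ΔN = 355.1 m, observed ΔE = -312.2 m.
Subtracting the expected shift leaves a residual of 355.1 − (331.8) = 23.3 m north and -312.2 − (-291.8) = -20.4 m east.
Residual distance = √(23.3² + (-20.4)²) = 31.0 m.

31 m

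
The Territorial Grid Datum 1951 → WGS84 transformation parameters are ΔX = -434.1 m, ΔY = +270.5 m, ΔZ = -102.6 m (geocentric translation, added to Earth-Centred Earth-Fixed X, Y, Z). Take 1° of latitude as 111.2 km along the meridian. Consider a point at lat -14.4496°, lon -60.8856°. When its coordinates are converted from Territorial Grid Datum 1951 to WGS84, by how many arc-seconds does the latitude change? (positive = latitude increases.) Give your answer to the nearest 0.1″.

sin φ = -0.249528, cos φ = 0.968368, sin λ = -0.873650, cos λ = 0.486555.
North component: ΔN = −sin φ cos λ·ΔX − sin φ sin λ·ΔY + cos φ·ΔZ = −(-0.249528)(0.486555)(-434.1) − (-0.249528)(-0.873650)(270.5) + (0.968368)(-102.6) = -211.03 m.
1° of latitude spans 111200 m, so Δφ = -211.03 / 111200 × 3600 = -6.832″.

Δφ = -6.8″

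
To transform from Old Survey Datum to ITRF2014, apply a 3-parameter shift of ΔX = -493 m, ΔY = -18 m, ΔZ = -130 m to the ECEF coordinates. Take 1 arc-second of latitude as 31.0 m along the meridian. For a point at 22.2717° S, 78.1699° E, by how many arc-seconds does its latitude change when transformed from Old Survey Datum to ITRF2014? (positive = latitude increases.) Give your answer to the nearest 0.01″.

sin φ = -0.378999, cos φ = 0.925397, sin λ = 0.978760, cos λ = 0.205010.
North component: ΔN = −sin φ cos λ·ΔX − sin φ sin λ·ΔY + cos φ·ΔZ = −(-0.378999)(0.205010)(-493) − (-0.378999)(0.978760)(-18) + (0.925397)(-130) = -165.28 m.
1° of latitude spans 3600 × 31.00 = 111600 m, so Δφ = -165.28 / 111600 × 3600 = -5.332″.

Δφ = -5.33″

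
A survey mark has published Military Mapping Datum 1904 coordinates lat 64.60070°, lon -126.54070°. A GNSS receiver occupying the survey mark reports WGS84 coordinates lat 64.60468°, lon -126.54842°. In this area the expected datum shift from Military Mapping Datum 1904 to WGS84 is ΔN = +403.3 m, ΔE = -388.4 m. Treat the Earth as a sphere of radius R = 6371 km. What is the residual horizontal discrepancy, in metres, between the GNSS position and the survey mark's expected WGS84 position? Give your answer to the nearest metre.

44 m

Observed coordinate differences: Δφ = +0.00398°, Δλ = -0.00772°.
Converting to metres (1° lat = 111195 m, cos φ = 0.428924): observed ΔN = 442.6 m, observed ΔE = -368.2 m.
Subtracting the expected shift leaves a residual of 442.6 − (403.3) = 39.3 m north and -368.2 − (-388.4) = 20.2 m east.
Residual distance = √(39.3² + 20.2²) = 44.1 m.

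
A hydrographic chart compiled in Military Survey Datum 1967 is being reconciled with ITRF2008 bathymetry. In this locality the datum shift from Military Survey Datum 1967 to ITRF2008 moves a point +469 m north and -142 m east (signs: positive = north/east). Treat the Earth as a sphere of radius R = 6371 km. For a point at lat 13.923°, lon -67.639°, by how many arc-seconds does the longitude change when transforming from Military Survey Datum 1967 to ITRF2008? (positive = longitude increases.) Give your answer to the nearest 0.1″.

At latitude 13.923°, cos φ = 0.970620.
One radian of longitude at latitude φ spans R cos φ, so Δλ = ΔE / (R cos φ) = -142.0 / (6371000 × 0.970620) = -2.2963e-05 rad = -4.736″.

Δλ = -4.7″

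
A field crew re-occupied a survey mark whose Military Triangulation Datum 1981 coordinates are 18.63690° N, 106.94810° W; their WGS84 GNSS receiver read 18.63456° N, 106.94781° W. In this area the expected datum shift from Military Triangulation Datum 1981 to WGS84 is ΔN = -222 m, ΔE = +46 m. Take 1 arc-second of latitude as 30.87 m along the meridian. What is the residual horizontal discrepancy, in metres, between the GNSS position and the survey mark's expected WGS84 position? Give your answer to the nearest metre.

41 m

Observed coordinate differences: Δφ = -0.00234°, Δλ = +0.00029°.
Converting to metres (1° lat = 111132 m, cos φ = 0.947563): observed ΔN = -260.0 m, observed ΔE = 30.5 m.
Subtracting the expected shift leaves a residual of -260.0 − (-222) = -38.0 m north and 30.5 − (46) = -15.5 m east.
Residual distance = √((-38.0)² + (-15.5)²) = 41.1 m.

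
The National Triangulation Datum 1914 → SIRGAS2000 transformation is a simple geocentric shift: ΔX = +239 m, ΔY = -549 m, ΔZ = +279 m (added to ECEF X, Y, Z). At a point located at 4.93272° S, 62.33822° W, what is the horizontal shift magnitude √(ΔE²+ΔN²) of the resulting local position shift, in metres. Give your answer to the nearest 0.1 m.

332.1 m

At φ = -4.93272°, λ = -62.33822°: sin φ = -0.085986, cos φ = 0.996296, sin λ = -0.885704, cos λ = 0.464251.
ΔE = −sin λ·ΔX + cos λ·ΔY = −(-0.885704)·(239) + (0.464251)·(-549) = -43.19 m.
ΔN = −sin φ cos λ·ΔX − sin φ sin λ·ΔY + cos φ·ΔZ = −(-0.085986)(0.464251)(239) − (-0.085986)(-0.885704)(-549) + (0.996296)(279) = 329.32 m.
Horizontal magnitude = √(ΔE² + ΔN²) = √((-43.19)² + 329.32²) = 332.14 m.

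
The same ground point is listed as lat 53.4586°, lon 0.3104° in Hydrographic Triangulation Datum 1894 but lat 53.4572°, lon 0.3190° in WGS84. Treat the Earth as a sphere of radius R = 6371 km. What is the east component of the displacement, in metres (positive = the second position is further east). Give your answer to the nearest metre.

ΔE = 569 m

Δφ = 53.4572° − 53.4586° = -0.0014°; Δλ = 0.3190° − 0.3104° = +0.0086°.
1° along a meridian = πR/180 = 111195 m.
ΔN = Δφ × 111195 = -155.7 m; ΔE = Δλ × 111195 × cos(53.4586°) = +0.0086 × 111195 × 0.595403 = 569.4 m.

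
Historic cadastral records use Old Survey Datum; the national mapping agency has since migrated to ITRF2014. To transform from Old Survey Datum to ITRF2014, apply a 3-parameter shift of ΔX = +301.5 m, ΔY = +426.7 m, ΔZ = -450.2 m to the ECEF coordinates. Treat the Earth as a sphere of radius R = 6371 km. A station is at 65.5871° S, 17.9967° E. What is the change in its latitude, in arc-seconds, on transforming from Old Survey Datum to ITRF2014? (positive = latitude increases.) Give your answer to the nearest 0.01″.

sin φ = -0.910591, cos φ = 0.413309, sin λ = 0.308962, cos λ = 0.951074.
North component: ΔN = −sin φ cos λ·ΔX − sin φ sin λ·ΔY + cos φ·ΔZ = −(-0.910591)(0.951074)(301.5) − (-0.910591)(0.308962)(426.7) + (0.413309)(-450.2) = 195.09 m.
1° of latitude spans πR/180 = 111195 m, so Δφ = 195.09 / 111195 × 3600 = 6.316″.

Δφ = 6.32″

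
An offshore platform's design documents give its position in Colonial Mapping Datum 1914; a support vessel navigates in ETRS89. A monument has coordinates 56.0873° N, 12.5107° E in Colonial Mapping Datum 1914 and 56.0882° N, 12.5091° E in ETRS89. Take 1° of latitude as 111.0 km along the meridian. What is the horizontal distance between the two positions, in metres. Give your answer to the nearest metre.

Δφ = 56.0882° − 56.0873° = +0.0009°; Δλ = 12.5091° − 12.5107° = -0.0016°.
ΔN = Δφ × 111000 = 99.9 m; ΔE = Δλ × 111000 × cos(56.0873°) = -0.0016 × 111000 × 0.557929 = -99.1 m.
Distance = √(ΔE² + ΔN²) = √((-99.1)² + 99.9²) = 140.7 m.

141 m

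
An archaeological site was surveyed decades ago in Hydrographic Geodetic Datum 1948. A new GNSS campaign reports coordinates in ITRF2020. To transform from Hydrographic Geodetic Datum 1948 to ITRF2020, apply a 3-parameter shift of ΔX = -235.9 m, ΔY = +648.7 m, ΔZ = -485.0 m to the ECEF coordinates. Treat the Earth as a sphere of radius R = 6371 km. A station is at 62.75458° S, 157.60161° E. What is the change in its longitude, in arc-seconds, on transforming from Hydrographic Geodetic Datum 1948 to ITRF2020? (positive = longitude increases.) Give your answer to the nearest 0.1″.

Δλ = -36.1″

sin φ = -0.889054, cos φ = 0.457803, sin λ = 0.381044, cos λ = -0.924557.
East component: ΔE = −sin λ·ΔX + cos λ·ΔY = −(0.381044)(-235.9) + (-0.924557)(648.7) = -509.87 m.
1° of latitude spans πR/180 = 111195 m; at latitude φ, 1° of longitude spans that × cos φ = 50905.4 m, so Δλ = -509.87 / 50905.4 × 3600 = -36.058″.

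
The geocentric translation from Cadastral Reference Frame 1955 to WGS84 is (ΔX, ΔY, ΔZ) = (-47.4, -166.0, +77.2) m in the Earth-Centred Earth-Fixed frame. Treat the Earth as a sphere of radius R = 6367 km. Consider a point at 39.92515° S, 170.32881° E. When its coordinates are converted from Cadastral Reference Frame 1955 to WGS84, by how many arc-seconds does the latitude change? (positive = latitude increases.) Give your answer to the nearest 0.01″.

Δφ = 2.31″

sin φ = -0.641786, cos φ = 0.766884, sin λ = 0.167994, cos λ = -0.985788.
North component: ΔN = −sin φ cos λ·ΔX − sin φ sin λ·ΔY + cos φ·ΔZ = −(-0.641786)(-0.985788)(-47.4) − (-0.641786)(0.167994)(-166.0) + (0.766884)(77.2) = 71.29 m.
1° of latitude spans πR/180 = 111125 m, so Δφ = 71.29 / 111125 × 3600 = 2.310″.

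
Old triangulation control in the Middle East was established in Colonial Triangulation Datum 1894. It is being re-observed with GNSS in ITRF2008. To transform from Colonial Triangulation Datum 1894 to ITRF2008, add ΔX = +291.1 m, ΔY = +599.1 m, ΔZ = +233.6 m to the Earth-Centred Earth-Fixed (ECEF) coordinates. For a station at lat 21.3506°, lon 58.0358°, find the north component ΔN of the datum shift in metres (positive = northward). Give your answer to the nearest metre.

The local north axis is (−sin φ cos λ, −sin φ sin λ, cos φ), giving ΔN = -56.106 − 185.046 + 217.568 = -23.58 m.

ΔN = -24 m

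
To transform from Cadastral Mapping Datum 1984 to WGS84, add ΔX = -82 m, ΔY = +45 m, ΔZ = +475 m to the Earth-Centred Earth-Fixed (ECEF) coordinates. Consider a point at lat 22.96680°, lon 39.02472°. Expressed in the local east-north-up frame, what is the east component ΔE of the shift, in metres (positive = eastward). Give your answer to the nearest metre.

The local east axis at (φ, λ) is (−sin λ, cos λ, 0), so ΔE = −sin(39.02472°)·(-82) + cos(39.02472°)·45 = 86.59 m.

ΔE = 87 m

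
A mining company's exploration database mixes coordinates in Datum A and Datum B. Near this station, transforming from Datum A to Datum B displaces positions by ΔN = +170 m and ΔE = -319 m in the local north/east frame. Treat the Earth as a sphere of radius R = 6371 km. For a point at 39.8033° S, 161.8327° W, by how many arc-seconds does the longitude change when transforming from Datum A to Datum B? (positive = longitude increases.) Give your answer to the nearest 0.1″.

Δλ = -13.4″

At latitude -39.8033°, cos φ = 0.768247.
One radian of longitude at latitude φ spans R cos φ, so Δλ = ΔE / (R cos φ) = -319.0 / (6371000 × 0.768247) = -6.5175e-05 rad = -13.443″.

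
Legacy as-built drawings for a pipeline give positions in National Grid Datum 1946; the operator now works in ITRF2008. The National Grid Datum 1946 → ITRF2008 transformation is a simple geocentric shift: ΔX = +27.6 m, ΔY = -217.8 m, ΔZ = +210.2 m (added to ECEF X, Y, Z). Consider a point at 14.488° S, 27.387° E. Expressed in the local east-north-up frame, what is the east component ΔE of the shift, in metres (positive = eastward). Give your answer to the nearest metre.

At φ = -14.488°, λ = 27.387°: sin φ = -0.250177, cos φ = 0.968200, sin λ = 0.459998, cos λ = 0.887920.
ΔE = −sin λ·ΔX + cos λ·ΔY = −(0.459998)·(27.6) + (0.887920)·(-217.8) = -206.08 m.

ΔE = -206 m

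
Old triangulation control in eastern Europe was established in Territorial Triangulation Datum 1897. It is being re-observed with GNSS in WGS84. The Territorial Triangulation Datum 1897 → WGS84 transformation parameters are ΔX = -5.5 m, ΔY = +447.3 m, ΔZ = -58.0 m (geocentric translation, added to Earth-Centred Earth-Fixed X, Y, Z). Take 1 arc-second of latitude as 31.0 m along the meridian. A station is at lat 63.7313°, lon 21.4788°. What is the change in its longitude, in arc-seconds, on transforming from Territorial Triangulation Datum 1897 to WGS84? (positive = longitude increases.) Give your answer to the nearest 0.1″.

Δλ = 30.5″

sin φ = 0.896728, cos φ = 0.442581, sin λ = 0.366157, cos λ = 0.930553.
East component: ΔE = −sin λ·ΔX + cos λ·ΔY = −(0.366157)(-5.5) + (0.930553)(447.3) = 418.25 m.
1° of latitude spans 3600 × 31.00 = 111600 m; at latitude φ, 1° of longitude spans that × cos φ = 49392.1 m, so Δλ = 418.25 / 49392.1 × 3600 = 30.485″.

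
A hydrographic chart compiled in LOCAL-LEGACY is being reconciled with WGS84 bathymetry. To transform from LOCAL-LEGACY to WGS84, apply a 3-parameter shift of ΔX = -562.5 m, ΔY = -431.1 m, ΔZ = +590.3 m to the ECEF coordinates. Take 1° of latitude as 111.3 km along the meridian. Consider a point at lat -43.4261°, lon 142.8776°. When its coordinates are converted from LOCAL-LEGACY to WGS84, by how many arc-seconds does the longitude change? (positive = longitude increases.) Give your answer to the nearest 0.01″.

Δλ = 30.43″

sin φ = -0.687418, cos φ = 0.726262, sin λ = 0.603520, cos λ = -0.797348.
East component: ΔE = −sin λ·ΔX + cos λ·ΔY = −(0.603520)(-562.5) + (-0.797348)(-431.1) = 683.22 m.
1° of latitude spans 111300 m; at latitude φ, 1° of longitude spans that × cos φ = 80832.9 m, so Δλ = 683.22 / 80832.9 × 3600 = 30.428″.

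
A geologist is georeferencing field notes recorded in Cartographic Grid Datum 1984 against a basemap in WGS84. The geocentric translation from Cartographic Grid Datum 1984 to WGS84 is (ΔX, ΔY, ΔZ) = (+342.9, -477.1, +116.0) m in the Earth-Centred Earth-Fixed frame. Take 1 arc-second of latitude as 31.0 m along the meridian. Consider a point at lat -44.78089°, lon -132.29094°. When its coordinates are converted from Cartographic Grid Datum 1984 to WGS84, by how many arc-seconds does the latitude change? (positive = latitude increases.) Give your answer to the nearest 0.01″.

Δφ = 5.43″

sin φ = -0.704398, cos φ = 0.709806, sin λ = -0.739738, cos λ = -0.672896.
North component: ΔN = −sin φ cos λ·ΔX − sin φ sin λ·ΔY + cos φ·ΔZ = −(-0.704398)(-0.672896)(342.9) − (-0.704398)(-0.739738)(-477.1) + (0.709806)(116.0) = 168.41 m.
1° of latitude spans 3600 × 31.00 = 111600 m, so Δφ = 168.41 / 111600 × 3600 = 5.433″.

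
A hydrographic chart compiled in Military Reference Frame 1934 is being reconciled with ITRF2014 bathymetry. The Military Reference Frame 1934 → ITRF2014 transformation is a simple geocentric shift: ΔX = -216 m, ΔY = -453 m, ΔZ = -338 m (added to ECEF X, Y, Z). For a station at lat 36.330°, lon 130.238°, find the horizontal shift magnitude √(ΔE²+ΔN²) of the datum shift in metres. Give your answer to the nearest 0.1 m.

The local east axis at (φ, λ) is (−sin λ, cos λ, 0), so ΔE = −sin(130.238°)·(-216) + cos(130.238°)·(-453) = 457.51 m.
The local north axis is (−sin φ cos λ, −sin φ sin λ, cos φ), giving ΔN = -82.661 + 204.867 − 272.299 = -150.09 m.
Horizontal magnitude = √(ΔE² + ΔN²) = √(457.51² + (-150.09)²) = 481.50 m.

481.5 m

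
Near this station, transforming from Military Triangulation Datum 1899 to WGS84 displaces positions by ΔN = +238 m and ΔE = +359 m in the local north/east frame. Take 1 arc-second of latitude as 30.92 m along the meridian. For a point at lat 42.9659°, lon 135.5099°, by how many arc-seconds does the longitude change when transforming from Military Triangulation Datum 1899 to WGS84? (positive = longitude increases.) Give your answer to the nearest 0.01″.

At latitude 42.9659°, cos φ = 0.731759.
1″ of longitude at this latitude = 30.92 × cos φ = 22.6260 m, so Δλ = 359.0 / 22.6260 = 15.867″.

Δλ = 15.87″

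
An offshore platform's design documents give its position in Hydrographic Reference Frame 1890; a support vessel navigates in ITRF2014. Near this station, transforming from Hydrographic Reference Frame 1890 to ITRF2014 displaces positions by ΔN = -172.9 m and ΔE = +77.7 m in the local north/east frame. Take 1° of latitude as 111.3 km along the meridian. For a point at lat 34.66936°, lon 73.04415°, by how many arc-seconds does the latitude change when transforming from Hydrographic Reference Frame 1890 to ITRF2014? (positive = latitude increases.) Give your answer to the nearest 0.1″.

Δφ = -5.6″

1° of latitude = 111.3 km, so Δφ = -172.9 / 111300 = -0.0015535° = -5.592″.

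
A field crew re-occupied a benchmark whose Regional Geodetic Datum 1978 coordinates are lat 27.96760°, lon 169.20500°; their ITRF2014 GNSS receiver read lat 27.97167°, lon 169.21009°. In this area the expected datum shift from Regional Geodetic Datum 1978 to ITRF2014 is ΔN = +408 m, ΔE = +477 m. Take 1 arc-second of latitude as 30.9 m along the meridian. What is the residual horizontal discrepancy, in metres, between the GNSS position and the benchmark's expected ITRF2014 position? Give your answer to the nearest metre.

Observed coordinate differences: Δφ = +0.00407°, Δλ = +0.00509°.
Converting to metres (1° lat = 111240 m, cos φ = 0.883213): observed ΔN = 452.7 m, observed ΔE = 500.1 m.
Subtracting the expected shift leaves a residual of 452.7 − (408) = 44.7 m north and 500.1 − (477) = 23.1 m east.
Residual distance = √(44.7² + 23.1²) = 50.4 m.

50 m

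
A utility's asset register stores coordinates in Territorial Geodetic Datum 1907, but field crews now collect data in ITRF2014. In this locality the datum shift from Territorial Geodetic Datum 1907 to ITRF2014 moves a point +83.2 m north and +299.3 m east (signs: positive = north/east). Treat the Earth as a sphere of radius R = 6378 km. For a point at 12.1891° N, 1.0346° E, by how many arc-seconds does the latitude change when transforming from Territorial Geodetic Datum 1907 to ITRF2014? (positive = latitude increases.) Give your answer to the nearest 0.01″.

Δφ = 2.69″

On a sphere of radius R, 1 rad of latitude = R, so Δφ = ΔN / R = 83.2 / 6378000 = 1.3045e-05 rad = 2.691″.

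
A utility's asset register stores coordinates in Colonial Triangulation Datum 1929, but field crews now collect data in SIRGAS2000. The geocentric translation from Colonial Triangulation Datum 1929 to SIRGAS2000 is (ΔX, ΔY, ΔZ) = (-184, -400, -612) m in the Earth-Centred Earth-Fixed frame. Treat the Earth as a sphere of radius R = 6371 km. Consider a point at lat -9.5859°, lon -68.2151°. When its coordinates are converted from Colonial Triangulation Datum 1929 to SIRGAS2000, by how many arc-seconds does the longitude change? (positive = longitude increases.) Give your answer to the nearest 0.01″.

Δλ = -10.48″

sin φ = -0.166526, cos φ = 0.986037, sin λ = -0.928584, cos λ = 0.371123.
East component: ΔE = −sin λ·ΔX + cos λ·ΔY = −(-0.928584)(-184) + (0.371123)(-400) = -319.31 m.
1° of latitude spans πR/180 = 111195 m; at latitude φ, 1° of longitude spans that × cos φ = 109642.3 m, so Δλ = -319.31 / 109642.3 × 3600 = -10.484″.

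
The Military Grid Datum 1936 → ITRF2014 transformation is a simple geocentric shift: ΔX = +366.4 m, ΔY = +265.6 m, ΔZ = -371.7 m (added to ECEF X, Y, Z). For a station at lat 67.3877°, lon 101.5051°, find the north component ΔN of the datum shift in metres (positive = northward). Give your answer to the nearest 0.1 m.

ΔN = -315.7 m

At φ = 67.3877°, λ = 101.5051°: sin φ = 0.923128, cos φ = 0.384494, sin λ = 0.979907, cos λ = -0.199455.
ΔN = −sin φ cos λ·ΔX − sin φ sin λ·ΔY + cos φ·ΔZ = −(0.923128)(-0.199455)(366.4) − (0.923128)(0.979907)(265.6) + (0.384494)(-371.7) = -315.71 m.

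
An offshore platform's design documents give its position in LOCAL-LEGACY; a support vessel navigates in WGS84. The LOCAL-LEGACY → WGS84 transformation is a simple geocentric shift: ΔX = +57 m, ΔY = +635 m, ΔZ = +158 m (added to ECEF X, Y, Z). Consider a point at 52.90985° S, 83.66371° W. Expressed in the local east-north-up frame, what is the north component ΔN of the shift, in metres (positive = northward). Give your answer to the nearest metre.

ΔN = -403 m

At φ = -52.90985°, λ = -83.66371°: sin φ = -0.797688, cos φ = 0.603071, sin λ = -0.993891, cos λ = 0.110364.
ΔN = −sin φ cos λ·ΔX − sin φ sin λ·ΔY + cos φ·ΔZ = −(-0.797688)(0.110364)(57) − (-0.797688)(-0.993891)(635) + (0.603071)(158) = -403.13 m.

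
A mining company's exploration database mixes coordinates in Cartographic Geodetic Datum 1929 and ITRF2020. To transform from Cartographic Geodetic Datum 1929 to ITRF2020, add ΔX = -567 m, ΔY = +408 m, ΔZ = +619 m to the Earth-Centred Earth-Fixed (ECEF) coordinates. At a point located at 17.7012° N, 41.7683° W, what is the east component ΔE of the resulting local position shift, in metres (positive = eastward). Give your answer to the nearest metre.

ΔE = -73 m

The local east axis at (φ, λ) is (−sin λ, cos λ, 0), so ΔE = −sin(-41.7683°)·(-567) + cos(-41.7683°)·408 = -73.39 m.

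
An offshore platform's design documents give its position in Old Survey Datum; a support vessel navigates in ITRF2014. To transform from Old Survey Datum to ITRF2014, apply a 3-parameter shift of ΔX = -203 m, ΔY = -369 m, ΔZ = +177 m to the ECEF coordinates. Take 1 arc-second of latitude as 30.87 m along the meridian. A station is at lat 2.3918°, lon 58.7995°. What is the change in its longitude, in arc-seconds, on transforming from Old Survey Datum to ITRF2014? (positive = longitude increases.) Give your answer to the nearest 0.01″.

sin φ = 0.041733, cos φ = 0.999129, sin λ = 0.855360, cos λ = 0.518034.
East component: ΔE = −sin λ·ΔX + cos λ·ΔY = −(0.855360)(-203) + (0.518034)(-369) = -17.52 m.
1° of latitude spans 3600 × 30.87 = 111132 m; at latitude φ, 1° of longitude spans that × cos φ = 111035.2 m, so Δλ = -17.52 / 111035.2 × 3600 = -0.568″.

Δλ = -0.57″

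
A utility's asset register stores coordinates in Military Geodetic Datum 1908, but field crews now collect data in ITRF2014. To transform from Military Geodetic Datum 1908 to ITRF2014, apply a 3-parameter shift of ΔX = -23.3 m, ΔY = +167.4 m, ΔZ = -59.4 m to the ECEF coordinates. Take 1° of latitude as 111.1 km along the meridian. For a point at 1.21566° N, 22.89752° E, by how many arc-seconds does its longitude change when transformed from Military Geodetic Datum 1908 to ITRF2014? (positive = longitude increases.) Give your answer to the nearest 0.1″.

sin φ = 0.021216, cos φ = 0.999775, sin λ = 0.389084, cos λ = 0.921202.
East component: ΔE = −sin λ·ΔX + cos λ·ΔY = −(0.389084)(-23.3) + (0.921202)(167.4) = 163.27 m.
1° of latitude spans 111100 m; at latitude φ, 1° of longitude spans that × cos φ = 111075.0 m, so Δλ = 163.27 / 111075.0 × 3600 = 5.292″.

Δλ = 5.3″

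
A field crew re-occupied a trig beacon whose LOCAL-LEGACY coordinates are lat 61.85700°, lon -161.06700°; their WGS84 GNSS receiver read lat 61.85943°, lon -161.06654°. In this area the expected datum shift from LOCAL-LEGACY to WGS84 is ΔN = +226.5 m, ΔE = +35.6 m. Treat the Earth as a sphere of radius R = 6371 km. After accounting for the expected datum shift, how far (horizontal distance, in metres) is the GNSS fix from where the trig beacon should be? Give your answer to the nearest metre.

45 m

Observed coordinate differences: Δφ = +0.00243°, Δλ = +0.00046°.
Converting to metres (1° lat = 111195 m, cos φ = 0.471674): observed ΔN = 270.2 m, observed ΔE = 24.1 m.
Subtracting the expected shift leaves a residual of 270.2 − (226.5) = 43.7 m north and 24.1 − (35.6) = -11.5 m east.
Residual distance = √(43.7² + (-11.5)²) = 45.2 m.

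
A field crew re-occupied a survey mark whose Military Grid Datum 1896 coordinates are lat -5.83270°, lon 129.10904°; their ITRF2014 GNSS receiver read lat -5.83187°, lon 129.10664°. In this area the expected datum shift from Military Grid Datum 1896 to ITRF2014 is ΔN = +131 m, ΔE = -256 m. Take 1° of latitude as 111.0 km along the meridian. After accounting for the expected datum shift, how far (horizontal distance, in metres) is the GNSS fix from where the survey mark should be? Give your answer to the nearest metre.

40 m

Observed coordinate differences: Δφ = +0.00083°, Δλ = -0.00240°.
Converting to metres (1° lat = 111000 m, cos φ = 0.994823): observed ΔN = 92.1 m, observed ΔE = -265.0 m.
Subtracting the expected shift leaves a residual of 92.1 − (131) = -38.9 m north and -265.0 − (-256) = -9.0 m east.
Residual distance = √((-38.9)² + (-9.0)²) = 39.9 m.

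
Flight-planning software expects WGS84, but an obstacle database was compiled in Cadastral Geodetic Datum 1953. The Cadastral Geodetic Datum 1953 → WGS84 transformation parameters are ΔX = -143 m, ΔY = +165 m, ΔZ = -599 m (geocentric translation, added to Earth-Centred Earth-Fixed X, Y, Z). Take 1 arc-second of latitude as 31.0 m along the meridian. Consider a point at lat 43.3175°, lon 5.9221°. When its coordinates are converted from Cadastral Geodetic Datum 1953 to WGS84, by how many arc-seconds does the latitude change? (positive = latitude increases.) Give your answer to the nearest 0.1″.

sin φ = 0.686041, cos φ = 0.727563, sin λ = 0.103176, cos λ = 0.994663.
North component: ΔN = −sin φ cos λ·ΔX − sin φ sin λ·ΔY + cos φ·ΔZ = −(0.686041)(0.994663)(-143) − (0.686041)(0.103176)(165) + (0.727563)(-599) = -349.91 m.
1° of latitude spans 3600 × 31.00 = 111600 m, so Δφ = -349.91 / 111600 × 3600 = -11.287″.

Δφ = -11.3″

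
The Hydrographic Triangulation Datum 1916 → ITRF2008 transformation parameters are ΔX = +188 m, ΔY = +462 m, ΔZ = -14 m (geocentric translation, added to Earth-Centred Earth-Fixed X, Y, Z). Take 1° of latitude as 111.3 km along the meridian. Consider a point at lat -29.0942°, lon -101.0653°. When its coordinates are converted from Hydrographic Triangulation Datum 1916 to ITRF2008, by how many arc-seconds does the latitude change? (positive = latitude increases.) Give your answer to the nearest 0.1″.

Δφ = -8.1″

sin φ = -0.486247, cos φ = 0.873821, sin λ = -0.981409, cos λ = -0.191928.
North component: ΔN = −sin φ cos λ·ΔX − sin φ sin λ·ΔY + cos φ·ΔZ = −(-0.486247)(-0.191928)(188) − (-0.486247)(-0.981409)(462) + (0.873821)(-14) = -250.25 m.
1° of latitude spans 111300 m, so Δφ = -250.25 / 111300 × 3600 = -8.094″.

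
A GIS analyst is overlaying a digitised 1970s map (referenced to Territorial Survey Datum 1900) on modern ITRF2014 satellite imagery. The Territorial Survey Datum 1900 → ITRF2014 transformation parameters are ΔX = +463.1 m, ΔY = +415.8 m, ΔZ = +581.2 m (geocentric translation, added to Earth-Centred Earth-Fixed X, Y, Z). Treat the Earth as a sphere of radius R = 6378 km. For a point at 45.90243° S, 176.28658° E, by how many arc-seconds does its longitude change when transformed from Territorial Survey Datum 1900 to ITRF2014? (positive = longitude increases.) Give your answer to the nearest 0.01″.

sin φ = -0.718156, cos φ = 0.695882, sin λ = 0.064766, cos λ = -0.997900.
East component: ΔE = −sin λ·ΔX + cos λ·ΔY = −(0.064766)(463.1) + (-0.997900)(415.8) = -444.92 m.
1° of latitude spans πR/180 = 111317 m; at latitude φ, 1° of longitude spans that × cos φ = 77463.6 m, so Δλ = -444.92 / 77463.6 × 3600 = -20.677″.

Δλ = -20.68″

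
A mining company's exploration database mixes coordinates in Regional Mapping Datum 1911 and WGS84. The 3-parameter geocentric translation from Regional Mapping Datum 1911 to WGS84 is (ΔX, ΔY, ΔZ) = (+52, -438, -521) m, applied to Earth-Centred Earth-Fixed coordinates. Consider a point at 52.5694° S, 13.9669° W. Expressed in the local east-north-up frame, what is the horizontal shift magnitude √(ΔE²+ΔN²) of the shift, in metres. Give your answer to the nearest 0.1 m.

The local east axis at (φ, λ) is (−sin λ, cos λ, 0), so ΔE = −sin(-13.9669°)·52 + cos(-13.9669°)·(-438) = -412.50 m.
The local north axis is (−sin φ cos λ, −sin φ sin λ, cos φ), giving ΔN = 40.072 + 83.948 − 316.664 = -192.64 m.
Horizontal magnitude = √(ΔE² + ΔN²) = √((-412.50)² + (-192.64)²) = 455.27 m.

455.3 m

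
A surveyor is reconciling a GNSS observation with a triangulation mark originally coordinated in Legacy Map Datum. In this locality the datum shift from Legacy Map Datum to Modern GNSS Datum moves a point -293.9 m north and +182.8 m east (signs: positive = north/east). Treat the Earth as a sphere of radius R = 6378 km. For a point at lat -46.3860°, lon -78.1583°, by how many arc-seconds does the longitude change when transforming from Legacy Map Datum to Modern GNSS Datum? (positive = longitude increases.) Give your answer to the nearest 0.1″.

Δλ = 8.6″

At latitude -46.3860°, cos φ = 0.689796.
One radian of longitude at latitude φ spans R cos φ, so Δλ = ΔE / (R cos φ) = 182.8 / (6378000 × 0.689796) = 4.1550e-05 rad = 8.570″.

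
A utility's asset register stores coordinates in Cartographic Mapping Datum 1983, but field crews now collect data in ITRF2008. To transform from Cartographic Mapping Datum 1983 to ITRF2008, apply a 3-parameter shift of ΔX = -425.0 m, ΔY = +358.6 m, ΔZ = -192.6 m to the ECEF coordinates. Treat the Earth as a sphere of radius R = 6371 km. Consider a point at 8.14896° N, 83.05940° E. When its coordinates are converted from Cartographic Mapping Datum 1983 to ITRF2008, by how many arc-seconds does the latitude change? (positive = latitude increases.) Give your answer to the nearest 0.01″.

Δφ = -7.57″

sin φ = 0.141747, cos φ = 0.989903, sin λ = 0.992672, cos λ = 0.120840.
North component: ΔN = −sin φ cos λ·ΔX − sin φ sin λ·ΔY + cos φ·ΔZ = −(0.141747)(0.120840)(-425.0) − (0.141747)(0.992672)(358.6) + (0.989903)(-192.6) = -233.83 m.
1° of latitude spans πR/180 = 111195 m, so Δφ = -233.83 / 111195 × 3600 = -7.570″.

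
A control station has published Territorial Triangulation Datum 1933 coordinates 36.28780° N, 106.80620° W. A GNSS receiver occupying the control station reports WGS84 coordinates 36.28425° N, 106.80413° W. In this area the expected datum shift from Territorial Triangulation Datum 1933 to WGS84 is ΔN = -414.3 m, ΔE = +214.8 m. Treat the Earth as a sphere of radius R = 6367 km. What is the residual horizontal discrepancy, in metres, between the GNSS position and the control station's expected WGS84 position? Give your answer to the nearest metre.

Observed coordinate differences: Δφ = -0.00355°, Δλ = +0.00207°.
Converting to metres (1° lat = 111125 m, cos φ = 0.806054): observed ΔN = -394.5 m, observed ΔE = 185.4 m.
Subtracting the expected shift leaves a residual of -394.5 − (-414.3) = 19.8 m north and 185.4 − (214.8) = -29.4 m east.
Residual distance = √(19.8² + (-29.4)²) = 35.4 m.

35 m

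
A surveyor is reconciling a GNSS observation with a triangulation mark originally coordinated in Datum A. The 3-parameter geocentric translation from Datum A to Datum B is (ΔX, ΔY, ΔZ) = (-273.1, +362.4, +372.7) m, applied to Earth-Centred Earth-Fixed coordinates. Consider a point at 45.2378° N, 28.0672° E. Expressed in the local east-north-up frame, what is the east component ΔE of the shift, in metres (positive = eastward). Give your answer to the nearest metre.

At φ = 45.2378°, λ = 28.0672°: sin φ = 0.710035, cos φ = 0.704166, sin λ = 0.470507, cos λ = 0.882396.
ΔE = −sin λ·ΔX + cos λ·ΔY = −(0.470507)·(-273.1) + (0.882396)·(362.4) = 448.28 m.

ΔE = 448 m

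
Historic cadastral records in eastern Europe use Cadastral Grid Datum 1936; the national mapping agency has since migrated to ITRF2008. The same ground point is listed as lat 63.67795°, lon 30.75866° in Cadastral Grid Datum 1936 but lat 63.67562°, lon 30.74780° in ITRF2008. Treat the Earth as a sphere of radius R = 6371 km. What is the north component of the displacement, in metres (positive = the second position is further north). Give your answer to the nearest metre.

ΔN = -259 m

Δφ = 63.67562° − 63.67795° = -0.00233°; Δλ = 30.74780° − 30.75866° = -0.01086°.
1° along a meridian = πR/180 = 111195 m.
ΔN = Δφ × 111195 = -259.1 m; ΔE = Δλ × 111195 × cos(63.67795°) = -0.01086 × 111195 × 0.443416 = -535.5 m.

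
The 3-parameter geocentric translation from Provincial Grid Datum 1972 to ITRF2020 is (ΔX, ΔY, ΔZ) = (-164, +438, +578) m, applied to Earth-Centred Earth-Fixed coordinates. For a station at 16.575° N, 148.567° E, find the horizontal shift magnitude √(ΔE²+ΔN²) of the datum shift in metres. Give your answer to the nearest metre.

533 m

The local east axis at (φ, λ) is (−sin λ, cos λ, 0), so ΔE = −sin(148.567°)·(-164) + cos(148.567°)·438 = -288.20 m.
The local north axis is (−sin φ cos λ, −sin φ sin λ, cos φ), giving ΔN = -39.919 − 65.161 + 553.982 = 448.90 m.
Horizontal magnitude = √(ΔE² + ΔN²) = √((-288.20)² + 448.90²) = 533.45 m.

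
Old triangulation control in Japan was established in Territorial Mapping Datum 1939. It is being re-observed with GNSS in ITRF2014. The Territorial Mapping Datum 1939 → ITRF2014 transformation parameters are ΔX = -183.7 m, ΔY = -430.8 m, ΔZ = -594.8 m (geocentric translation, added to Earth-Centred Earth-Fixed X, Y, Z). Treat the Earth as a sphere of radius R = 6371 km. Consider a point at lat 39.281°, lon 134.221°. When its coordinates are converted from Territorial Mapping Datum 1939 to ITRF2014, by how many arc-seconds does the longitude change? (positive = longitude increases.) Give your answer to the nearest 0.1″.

Δλ = 18.1″

sin φ = 0.633124, cos φ = 0.774050, sin λ = 0.716655, cos λ = -0.697428.
East component: ΔE = −sin λ·ΔX + cos λ·ΔY = −(0.716655)(-183.7) + (-0.697428)(-430.8) = 432.10 m.
1° of latitude spans πR/180 = 111195 m; at latitude φ, 1° of longitude spans that × cos φ = 86070.5 m, so Δλ = 432.10 / 86070.5 × 3600 = 18.073″.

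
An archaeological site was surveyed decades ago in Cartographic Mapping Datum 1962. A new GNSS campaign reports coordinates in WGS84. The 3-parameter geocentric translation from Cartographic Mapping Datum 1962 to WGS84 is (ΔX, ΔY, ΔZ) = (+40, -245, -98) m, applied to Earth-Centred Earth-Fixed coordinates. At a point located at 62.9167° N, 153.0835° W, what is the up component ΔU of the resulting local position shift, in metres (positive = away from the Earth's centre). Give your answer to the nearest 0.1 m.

ΔU = -53.0 m

At φ = 62.9167°, λ = -153.0835°: sin φ = 0.890346, cos φ = 0.455285, sin λ = -0.452692, cos λ = -0.891667.
ΔU = cos φ cos λ·ΔX + cos φ sin λ·ΔY + sin φ·ΔZ = (0.455285)(-0.891667)(40) + (0.455285)(-0.452692)(-245) + (0.890346)(-98) = -53.00 m.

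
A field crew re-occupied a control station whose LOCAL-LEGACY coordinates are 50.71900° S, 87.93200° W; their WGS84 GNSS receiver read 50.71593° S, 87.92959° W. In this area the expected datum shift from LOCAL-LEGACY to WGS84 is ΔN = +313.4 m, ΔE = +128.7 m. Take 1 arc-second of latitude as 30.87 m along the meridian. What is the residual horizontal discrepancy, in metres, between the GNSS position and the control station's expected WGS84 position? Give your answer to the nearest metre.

Observed coordinate differences: Δφ = +0.00307°, Δλ = +0.00241°.
Converting to metres (1° lat = 111132 m, cos φ = 0.633124): observed ΔN = 341.2 m, observed ΔE = 169.6 m.
Subtracting the expected shift leaves a residual of 341.2 − (313.4) = 27.8 m north and 169.6 − (128.7) = 40.9 m east.
Residual distance = √(27.8² + 40.9²) = 49.4 m.

49 m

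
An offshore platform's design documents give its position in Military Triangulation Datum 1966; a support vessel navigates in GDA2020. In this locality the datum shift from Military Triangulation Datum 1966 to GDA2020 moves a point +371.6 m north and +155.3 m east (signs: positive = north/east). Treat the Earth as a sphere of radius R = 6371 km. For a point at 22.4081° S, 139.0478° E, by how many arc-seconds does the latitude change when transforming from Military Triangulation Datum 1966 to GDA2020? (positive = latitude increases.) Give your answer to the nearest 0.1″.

On a sphere of radius R, 1 rad of latitude = R, so Δφ = ΔN / R = 371.6 / 6371000 = 5.8327e-05 rad = 12.031″.

Δφ = 12.0″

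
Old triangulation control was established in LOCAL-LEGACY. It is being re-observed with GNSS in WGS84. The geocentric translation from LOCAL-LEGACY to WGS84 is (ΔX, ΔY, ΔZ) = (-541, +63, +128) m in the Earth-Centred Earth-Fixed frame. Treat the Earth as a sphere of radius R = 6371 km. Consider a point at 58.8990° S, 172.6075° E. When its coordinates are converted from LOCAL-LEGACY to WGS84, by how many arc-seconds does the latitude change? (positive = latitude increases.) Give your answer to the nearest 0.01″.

sin φ = -0.856258, cos φ = 0.516548, sin λ = 0.128666, cos λ = -0.991688.
North component: ΔN = −sin φ cos λ·ΔX − sin φ sin λ·ΔY + cos φ·ΔZ = −(-0.856258)(-0.991688)(-541) − (-0.856258)(0.128666)(63) + (0.516548)(128) = 532.44 m.
1° of latitude spans πR/180 = 111195 m, so Δφ = 532.44 / 111195 × 3600 = 17.238″.

Δφ = 17.24″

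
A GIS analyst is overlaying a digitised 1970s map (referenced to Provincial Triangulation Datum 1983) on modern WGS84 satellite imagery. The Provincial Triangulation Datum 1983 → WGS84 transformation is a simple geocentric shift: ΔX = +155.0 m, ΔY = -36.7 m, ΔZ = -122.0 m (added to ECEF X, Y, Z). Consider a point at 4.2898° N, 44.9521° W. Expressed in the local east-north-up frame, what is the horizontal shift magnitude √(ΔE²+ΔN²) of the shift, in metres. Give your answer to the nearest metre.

156 m

At φ = 4.2898°, λ = -44.9521°: sin φ = 0.074801, cos φ = 0.997198, sin λ = -0.706515, cos λ = 0.707698.
ΔE = −sin λ·ΔX + cos λ·ΔY = −(-0.706515)·(155.0) + (0.707698)·(-36.7) = 83.54 m.
ΔN = −sin φ cos λ·ΔX − sin φ sin λ·ΔY + cos φ·ΔZ = −(0.074801)(0.707698)(155.0) − (0.074801)(-0.706515)(-36.7) + (0.997198)(-122.0) = -131.80 m.
Horizontal magnitude = √(ΔE² + ΔN²) = √(83.54² + (-131.80)²) = 156.05 m.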